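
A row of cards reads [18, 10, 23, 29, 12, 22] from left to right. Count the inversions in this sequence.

6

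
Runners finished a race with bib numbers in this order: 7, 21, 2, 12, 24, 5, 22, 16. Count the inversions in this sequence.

Sweep left to right; for each value list the smaller values that follow it:
7 → 2, 5 → 2
21 → 2, 12, 5, 16 → 4
2 → none → 0
12 → 5 → 1
24 → 5, 22, 16 → 3
5 → none → 0
22 → 16 → 1
16 → none → 0
Sum: 2 + 4 + 0 + 1 + 3 + 0 + 1 + 0 = 11

11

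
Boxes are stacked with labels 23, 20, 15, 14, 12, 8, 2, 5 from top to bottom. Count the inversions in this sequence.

Count, for each position, how many later elements it exceeds:
23 → 20, 15, 14, 12, 8, 2, 5 → 7
20 → 15, 14, 12, 8, 2, 5 → 6
15 → 14, 12, 8, 2, 5 → 5
14 → 12, 8, 2, 5 → 4
12 → 8, 2, 5 → 3
8 → 2, 5 → 2
2 → none → 0
5 → none → 0
Sum: 7 + 6 + 5 + 4 + 3 + 2 + 0 + 0 = 27

27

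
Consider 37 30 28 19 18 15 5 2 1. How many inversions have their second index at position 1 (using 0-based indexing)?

1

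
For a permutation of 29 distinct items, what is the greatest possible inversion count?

406 inversions

The maximum occurs when the array is in strictly decreasing order: every one of the C(29, 2) pairs is inverted.
C(29, 2) = 29·28/2 = 406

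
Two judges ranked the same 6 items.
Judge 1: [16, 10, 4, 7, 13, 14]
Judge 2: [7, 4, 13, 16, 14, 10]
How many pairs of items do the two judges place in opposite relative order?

Assign each item its position (1..6) in the first ordering, then rewrite the second ordering as that position sequence:
positions: 16→1, 10→2, 4→3, 7→4, 13→5, 14→6
second ordering as positions: [4, 3, 5, 1, 6, 2]
Discordant pairs = inversions in this position sequence.
4: 3, 1, 2 → 3
3: 1, 2 → 2
5: 1, 2 → 2
1: 0
6: 2 → 1
2: 0
Total: 3 + 2 + 2 + 0 + 1 + 0 = 8

8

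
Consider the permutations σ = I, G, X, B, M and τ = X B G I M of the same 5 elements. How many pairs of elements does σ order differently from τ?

Assign each item its position (1..5) in the first ordering, then rewrite the second ordering as that position sequence:
positions: I→1, G→2, X→3, B→4, M→5
second ordering as positions: [3, 4, 2, 1, 5]
Discordant pairs = inversions in this position sequence.
3: 2, 1 → 2
4: 2, 1 → 2
2: 1 → 1
1: 0
5: 0
Total: 2 + 2 + 1 + 0 + 0 = 5

5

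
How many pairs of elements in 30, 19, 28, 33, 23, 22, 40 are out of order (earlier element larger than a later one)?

9 inversions

Listing every pair i<j with a[i]>a[j] (using 1-based positions):
(1,2): 30 > 19
(1,3): 30 > 28
(1,5): 30 > 23
(1,6): 30 > 22
(3,5): 28 > 23
(3,6): 28 > 22
(4,5): 33 > 23
(4,6): 33 > 22
(5,6): 23 > 22
That's 9 pairs.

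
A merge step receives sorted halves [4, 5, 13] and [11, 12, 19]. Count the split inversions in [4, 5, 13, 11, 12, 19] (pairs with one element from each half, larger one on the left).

Take each right-half value and tally the left-half values above it:
r = 11: 13 → 1
r = 12: 13 → 1
r = 19: none → 0
Cross-inversions: 1 + 1 + 0 = 2

There are 2 split inversions.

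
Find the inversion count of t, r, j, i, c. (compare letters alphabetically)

Out-of-order index pairs (1-indexed):
(1,2): t > r
(1,3): t > j
(1,4): t > i
(1,5): t > c
(2,3): r > j
(2,4): r > i
(2,5): r > c
(3,4): j > i
(3,5): j > c
(4,5): i > c
That's 10 pairs.

10 out-of-order pairs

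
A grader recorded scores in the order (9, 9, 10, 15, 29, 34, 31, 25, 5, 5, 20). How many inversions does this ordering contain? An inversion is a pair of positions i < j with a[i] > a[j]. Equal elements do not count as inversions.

24

Sweep left to right; for each value list the smaller values that follow it:
9: 2
9: 2
10: 2
15: 2
29: 4
34: 5
31: 4
25: 3
5: 0
5: 0
20: 0
Sum: 2 + 2 + 2 + 2 + 4 + 5 + 4 + 3 + 0 + 0 + 0 = 24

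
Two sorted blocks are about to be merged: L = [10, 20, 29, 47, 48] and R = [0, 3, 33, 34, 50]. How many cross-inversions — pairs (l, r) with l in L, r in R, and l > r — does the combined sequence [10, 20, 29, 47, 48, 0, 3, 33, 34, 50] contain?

Split inversions: 14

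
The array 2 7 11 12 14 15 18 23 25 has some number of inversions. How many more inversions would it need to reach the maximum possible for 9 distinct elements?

Maximum inversions for 9 distinct elements is C(9, 2) = 9·8/2 = 36.
Current inversions — for each element, count later smaller elements:
2: 0
7: 0
11: 0
12: 0
14: 0
15: 0
18: 0
23: 0
25: 0
Current total: 0 + 0 + 0 + 0 + 0 + 0 + 0 + 0 + 0 = 0
Shortfall: 36 − 0 = 36

36 inversions short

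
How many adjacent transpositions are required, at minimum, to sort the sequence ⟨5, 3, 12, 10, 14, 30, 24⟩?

3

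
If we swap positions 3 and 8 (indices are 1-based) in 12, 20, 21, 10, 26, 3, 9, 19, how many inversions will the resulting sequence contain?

Positions 3 and 8 hold 21 and 19; after swapping, the array is [12, 20, 19, 10, 26, 3, 9, 21].
Sweep left to right; for each value list the smaller values that follow it:
12: 3
20: 4
19: 3
10: 2
26: 3
3: 0
9: 0
21: 0
Sum: 3 + 4 + 3 + 2 + 3 + 0 + 0 + 0 = 15

15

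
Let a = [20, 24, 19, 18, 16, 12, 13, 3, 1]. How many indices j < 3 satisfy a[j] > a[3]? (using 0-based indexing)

3

The element at index 3 is 18.
Elements before it: 20, 24, 19
Those larger than 18: 20, 24, 19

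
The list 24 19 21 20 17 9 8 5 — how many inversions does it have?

For each element, count later entries that are smaller:
24: 7
19: 4
21: 5
20: 4
17: 3
9: 2
8: 1
5: 0
Sum: 7 + 4 + 5 + 4 + 3 + 2 + 1 + 0 = 26

26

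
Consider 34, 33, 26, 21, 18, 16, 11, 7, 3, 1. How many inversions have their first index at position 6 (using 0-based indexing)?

3

The element at index 6 is 11.
Elements after it: 7, 3, 1
Those smaller than 11: 7, 3, 1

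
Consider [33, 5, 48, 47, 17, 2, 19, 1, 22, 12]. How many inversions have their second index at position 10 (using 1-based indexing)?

The element at index 10 is 12.
Elements before it: 33, 5, 48, 47, 17, 2, 19, 1, 22
Those larger than 12: 33, 48, 47, 17, 19, 22

6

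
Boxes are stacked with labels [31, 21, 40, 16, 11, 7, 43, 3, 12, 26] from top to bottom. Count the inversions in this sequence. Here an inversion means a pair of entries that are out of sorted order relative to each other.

28 inversions

Sweep left to right; for each value list the smaller values that follow it:
31: 7
21: 5
40: 6
16: 4
11: 2
7: 1
43: 3
3: 0
12: 0
26: 0
Sum: 7 + 5 + 6 + 4 + 2 + 1 + 3 + 0 + 0 + 0 = 28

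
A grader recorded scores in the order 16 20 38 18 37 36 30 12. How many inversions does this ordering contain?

Inversions: 15

Sweep left to right; for each value list the smaller values that follow it:
16: 1
20: 2
38: 5
18: 1
37: 3
36: 2
30: 1
12: 0
Sum: 1 + 2 + 5 + 1 + 3 + 2 + 1 + 0 = 15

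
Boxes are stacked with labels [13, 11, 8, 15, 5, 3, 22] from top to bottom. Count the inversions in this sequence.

Count, for each position, how many later elements it exceeds:
13 → 11, 8, 5, 3 → 4
11 → 8, 5, 3 → 3
8 → 5, 3 → 2
15 → 5, 3 → 2
5 → 3 → 1
3 → none → 0
22 → none → 0
Sum: 4 + 3 + 2 + 2 + 1 + 0 + 0 = 12

12 out-of-order pairs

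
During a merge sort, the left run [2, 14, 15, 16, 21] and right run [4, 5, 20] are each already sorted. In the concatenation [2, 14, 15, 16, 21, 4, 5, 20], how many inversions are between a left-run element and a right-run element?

For each element r of the right run, count left-run elements greater than r:
r = 4: 14, 15, 16, 21 → 4
r = 5: 14, 15, 16, 21 → 4
r = 20: 21 → 1
Cross-inversions: 4 + 4 + 1 = 9

9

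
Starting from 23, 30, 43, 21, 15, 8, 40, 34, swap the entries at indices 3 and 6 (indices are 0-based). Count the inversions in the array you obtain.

Positions 3 and 6 hold 21 and 40; after swapping, the array is [23, 30, 43, 40, 15, 8, 21, 34].
Sweep left to right; for each value list the smaller values that follow it:
23: 3
30: 3
43: 5
40: 4
15: 1
8: 0
21: 0
34: 0
Sum: 3 + 3 + 5 + 4 + 1 + 0 + 0 + 0 = 16

16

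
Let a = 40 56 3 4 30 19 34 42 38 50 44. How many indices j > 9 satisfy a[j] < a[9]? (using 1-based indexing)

0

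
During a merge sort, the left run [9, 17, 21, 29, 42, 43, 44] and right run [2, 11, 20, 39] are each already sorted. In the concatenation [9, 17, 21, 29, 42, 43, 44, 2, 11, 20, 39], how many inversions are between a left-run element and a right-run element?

21

Count, for every r in R, how many entries of L exceed r:
r = 2: 9, 17, 21, 29, 42, 43, 44 → 7
r = 11: 17, 21, 29, 42, 43, 44 → 6
r = 20: 21, 29, 42, 43, 44 → 5
r = 39: 42, 43, 44 → 3
Cross-inversions: 7 + 6 + 5 + 3 = 21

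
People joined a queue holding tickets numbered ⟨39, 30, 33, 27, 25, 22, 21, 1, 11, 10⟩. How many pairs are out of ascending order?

42

Element-by-element contributions:
39 → 30, 33, 27, 25, 22, 21, 1, 11, 10 → 9
30 → 27, 25, 22, 21, 1, 11, 10 → 7
33 → 27, 25, 22, 21, 1, 11, 10 → 7
27 → 25, 22, 21, 1, 11, 10 → 6
25 → 22, 21, 1, 11, 10 → 5
22 → 21, 1, 11, 10 → 4
21 → 1, 11, 10 → 3
1 → none → 0
11 → 10 → 1
10 → none → 0
Sum: 9 + 7 + 7 + 6 + 5 + 4 + 3 + 0 + 1 + 0 = 42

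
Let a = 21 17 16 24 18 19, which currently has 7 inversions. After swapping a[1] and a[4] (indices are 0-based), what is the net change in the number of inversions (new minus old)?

+1

Positions 1 and 4 hold 17 and 18; after swapping, the array is [21, 18, 16, 24, 17, 19].
For each element, count later entries that are smaller:
21: 4
18: 2
16: 0
24: 2
17: 0
19: 0
Sum: 4 + 2 + 0 + 2 + 0 + 0 = 8
Change: 8 − 7 = +1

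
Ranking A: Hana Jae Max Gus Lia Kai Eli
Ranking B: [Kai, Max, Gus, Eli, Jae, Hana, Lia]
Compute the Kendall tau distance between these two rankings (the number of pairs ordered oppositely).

Assign each item its position (1..7) in the first ordering, then rewrite the second ordering as that position sequence:
positions: Hana→1, Jae→2, Max→3, Gus→4, Lia→5, Kai→6, Eli→7
second ordering as positions: [6, 3, 4, 7, 2, 1, 5]
Discordant pairs = inversions in this position sequence.
6: 3, 4, 2, 1, 5 → 5
3: 2, 1 → 2
4: 2, 1 → 2
7: 2, 1, 5 → 3
2: 1 → 1
1: 0
5: 0
Total: 5 + 2 + 2 + 3 + 1 + 0 + 0 = 13

13 discordant pairs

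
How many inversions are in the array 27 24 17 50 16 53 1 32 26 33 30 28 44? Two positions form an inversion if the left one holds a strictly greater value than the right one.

32 inversions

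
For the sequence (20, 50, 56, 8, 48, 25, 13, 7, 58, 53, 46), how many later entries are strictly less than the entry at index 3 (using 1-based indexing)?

7

The element at index 3 is 56.
Elements after it: 8, 48, 25, 13, 7, 58, 53, 46
Those smaller than 56: 8, 48, 25, 13, 7, 53, 46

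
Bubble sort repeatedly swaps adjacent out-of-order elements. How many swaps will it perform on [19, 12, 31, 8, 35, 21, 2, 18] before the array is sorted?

Each adjacent swap fixes exactly one inversion, so the minimum swap count equals the number of inversions.
Count inversions — for each element, later elements that are smaller:
19: 12, 8, 2, 18 → 4
12: 8, 2 → 2
31: 8, 21, 2, 18 → 4
8: 2 → 1
35: 21, 2, 18 → 3
21: 2, 18 → 2
2: none → 0
18: none → 0
Total inversions: 4 + 2 + 4 + 1 + 3 + 2 + 0 + 0 = 16

16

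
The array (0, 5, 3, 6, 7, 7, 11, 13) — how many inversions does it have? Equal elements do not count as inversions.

1 out-of-order pair

Count, for each position, how many later elements it exceeds:
0: 0
5: 1
3: 0
6: 0
7: 0
7: 0
11: 0
13: 0
Sum: 0 + 1 + 0 + 0 + 0 + 0 + 0 + 0 = 1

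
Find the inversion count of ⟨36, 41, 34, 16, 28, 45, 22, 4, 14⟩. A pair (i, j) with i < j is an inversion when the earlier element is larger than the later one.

27

Element-by-element contributions:
36: 6
41: 6
34: 5
16: 2
28: 3
45: 3
22: 2
4: 0
14: 0
Sum: 6 + 6 + 5 + 2 + 3 + 3 + 2 + 0 + 0 = 27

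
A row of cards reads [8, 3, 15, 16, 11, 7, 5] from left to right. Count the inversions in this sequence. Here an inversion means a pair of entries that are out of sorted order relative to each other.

12

For each element, count later entries that are smaller:
8: 3
3: 0
15: 3
16: 3
11: 2
7: 1
5: 0
Sum: 3 + 0 + 3 + 3 + 2 + 1 + 0 = 12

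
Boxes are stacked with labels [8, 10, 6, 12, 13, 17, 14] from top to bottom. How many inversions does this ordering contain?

3

Out-of-order index pairs (0-indexed):
(0,2): 8 > 6
(1,2): 10 > 6
(5,6): 17 > 14
That's 3 pairs.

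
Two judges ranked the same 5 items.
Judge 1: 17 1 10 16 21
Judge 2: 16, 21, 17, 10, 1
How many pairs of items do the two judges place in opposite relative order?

7

Assign each item its position (1..5) in the first ordering, then rewrite the second ordering as that position sequence:
positions: 17→1, 1→2, 10→3, 16→4, 21→5
second ordering as positions: [4, 5, 1, 3, 2]
Discordant pairs = inversions in this position sequence.
4: 1, 3, 2 → 3
5: 1, 3, 2 → 3
1: 0
3: 2 → 1
2: 0
Total: 3 + 3 + 0 + 1 + 0 = 7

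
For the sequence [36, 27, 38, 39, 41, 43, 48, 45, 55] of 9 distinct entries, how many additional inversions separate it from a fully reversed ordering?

Maximum inversions for 9 distinct elements is C(9, 2) = 9·8/2 = 36.
Current inversions — for each element, count later smaller elements:
36: 1
27: 0
38: 0
39: 0
41: 0
43: 0
48: 1
45: 0
55: 0
Current total: 1 + 0 + 0 + 0 + 0 + 0 + 1 + 0 + 0 = 2
Shortfall: 36 − 2 = 34

34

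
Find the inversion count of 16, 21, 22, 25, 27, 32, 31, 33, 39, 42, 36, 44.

3

Sweep left to right; for each value list the smaller values that follow it:
16 → none → 0
21 → none → 0
22 → none → 0
25 → none → 0
27 → none → 0
32 → 31 → 1
31 → none → 0
33 → none → 0
39 → 36 → 1
42 → 36 → 1
36 → none → 0
44 → none → 0
Sum: 0 + 0 + 0 + 0 + 0 + 1 + 0 + 0 + 1 + 1 + 0 + 0 = 3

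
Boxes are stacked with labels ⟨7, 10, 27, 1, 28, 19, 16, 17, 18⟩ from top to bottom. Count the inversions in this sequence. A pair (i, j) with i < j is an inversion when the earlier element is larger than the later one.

14

For each element, count later entries that are smaller:
7 → 1 → 1
10 → 1 → 1
27 → 1, 19, 16, 17, 18 → 5
1 → none → 0
28 → 19, 16, 17, 18 → 4
19 → 16, 17, 18 → 3
16 → none → 0
17 → none → 0
18 → none → 0
Sum: 1 + 1 + 5 + 0 + 4 + 3 + 0 + 0 + 0 = 14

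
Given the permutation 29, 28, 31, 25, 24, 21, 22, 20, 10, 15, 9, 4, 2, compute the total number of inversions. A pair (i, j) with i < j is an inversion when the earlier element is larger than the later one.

There are 74 out-of-order pairs.

Element-by-element contributions:
29: 11
28: 10
31: 10
25: 9
24: 8
21: 6
22: 6
20: 5
10: 3
15: 3
9: 2
4: 1
2: 0
Sum: 11 + 10 + 10 + 9 + 8 + 6 + 6 + 5 + 3 + 3 + 2 + 1 + 0 = 74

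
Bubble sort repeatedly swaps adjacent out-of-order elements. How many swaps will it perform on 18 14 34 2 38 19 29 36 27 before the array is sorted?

13 adjacent swaps

Minimum adjacent swaps = number of inversions (each swap of adjacent out-of-order elements removes one inversion and no swap can remove more).
Count inversions — for each element, later elements that are smaller:
18: 14, 2 → 2
14: 2 → 1
34: 2, 19, 29, 27 → 4
2: none → 0
38: 19, 29, 36, 27 → 4
19: none → 0
29: 27 → 1
36: 27 → 1
27: none → 0
Total inversions: 2 + 1 + 4 + 0 + 4 + 0 + 1 + 1 + 0 = 13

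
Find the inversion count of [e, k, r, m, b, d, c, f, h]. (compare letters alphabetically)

20

For each element, count later entries that are smaller:
e: 3
k: 5
r: 6
m: 5
b: 0
d: 1
c: 0
f: 0
h: 0
Sum: 3 + 5 + 6 + 5 + 0 + 1 + 0 + 0 + 0 = 20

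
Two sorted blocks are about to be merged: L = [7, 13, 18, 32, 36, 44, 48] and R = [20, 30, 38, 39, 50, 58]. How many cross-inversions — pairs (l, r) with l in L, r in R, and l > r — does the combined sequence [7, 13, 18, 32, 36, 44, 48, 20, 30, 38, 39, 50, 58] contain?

Take each right-half value and tally the left-half values above it:
r = 20: 32, 36, 44, 48 → 4
r = 30: 32, 36, 44, 48 → 4
r = 38: 44, 48 → 2
r = 39: 44, 48 → 2
r = 50: none → 0
r = 58: none → 0
Cross-inversions: 4 + 4 + 2 + 2 + 0 + 0 = 12

12 split inversions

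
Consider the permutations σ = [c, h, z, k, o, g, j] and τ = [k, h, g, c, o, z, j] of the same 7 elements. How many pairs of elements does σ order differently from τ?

8

Assign each item its position (1..7) in the first ordering, then rewrite the second ordering as that position sequence:
positions: c→1, h→2, z→3, k→4, o→5, g→6, j→7
second ordering as positions: [4, 2, 6, 1, 5, 3, 7]
Discordant pairs = inversions in this position sequence.
4: 2, 1, 3 → 3
2: 1 → 1
6: 1, 5, 3 → 3
1: 0
5: 3 → 1
3: 0
7: 0
Total: 3 + 1 + 3 + 0 + 1 + 0 + 0 = 8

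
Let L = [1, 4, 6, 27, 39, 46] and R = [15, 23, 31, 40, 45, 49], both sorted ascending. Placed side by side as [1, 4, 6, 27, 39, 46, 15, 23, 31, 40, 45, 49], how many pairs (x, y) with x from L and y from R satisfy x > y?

Take each right-half value and tally the left-half values above it:
r = 15: 27, 39, 46 → 3
r = 23: 27, 39, 46 → 3
r = 31: 39, 46 → 2
r = 40: 46 → 1
r = 45: 46 → 1
r = 49: none → 0
Cross-inversions: 3 + 3 + 2 + 1 + 1 + 0 = 10

10 split inversions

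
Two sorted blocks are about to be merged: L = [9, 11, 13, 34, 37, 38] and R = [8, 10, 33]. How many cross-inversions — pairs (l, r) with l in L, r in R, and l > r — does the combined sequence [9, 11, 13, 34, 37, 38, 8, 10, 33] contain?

14

Count, for every r in R, how many entries of L exceed r:
r = 8: 9, 11, 13, 34, 37, 38 → 6
r = 10: 11, 13, 34, 37, 38 → 5
r = 33: 34, 37, 38 → 3
Cross-inversions: 6 + 5 + 3 = 14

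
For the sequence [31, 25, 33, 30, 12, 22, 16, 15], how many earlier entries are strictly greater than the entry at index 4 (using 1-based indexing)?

2

The element at index 4 is 30.
Elements before it: 31, 25, 33
Those larger than 30: 31, 33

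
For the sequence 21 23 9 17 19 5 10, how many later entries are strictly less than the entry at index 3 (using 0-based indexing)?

The element at index 3 is 17.
Elements after it: 19, 5, 10
Those smaller than 17: 5, 10

2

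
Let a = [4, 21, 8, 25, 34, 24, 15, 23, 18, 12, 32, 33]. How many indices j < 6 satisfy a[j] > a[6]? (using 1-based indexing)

2 such elements

The element at index 6 is 24.
Elements before it: 4, 21, 8, 25, 34
Those larger than 24: 25, 34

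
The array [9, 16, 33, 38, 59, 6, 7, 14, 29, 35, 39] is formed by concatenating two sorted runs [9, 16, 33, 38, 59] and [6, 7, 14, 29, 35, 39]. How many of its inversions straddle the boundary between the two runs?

20 split inversions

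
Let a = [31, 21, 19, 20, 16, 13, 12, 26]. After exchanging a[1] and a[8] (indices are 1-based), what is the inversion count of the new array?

20 inversions

Positions 1 and 8 hold 31 and 26; after swapping, the array is [26, 21, 19, 20, 16, 13, 12, 31].
Element-by-element contributions:
26 → 21, 19, 20, 16, 13, 12 → 6
21 → 19, 20, 16, 13, 12 → 5
19 → 16, 13, 12 → 3
20 → 16, 13, 12 → 3
16 → 13, 12 → 2
13 → 12 → 1
12 → none → 0
31 → none → 0
Sum: 6 + 5 + 3 + 3 + 2 + 1 + 0 + 0 = 20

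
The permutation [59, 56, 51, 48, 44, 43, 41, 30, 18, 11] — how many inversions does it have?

Sweep left to right; for each value list the smaller values that follow it:
59: 9
56: 8
51: 7
48: 6
44: 5
43: 4
41: 3
30: 2
18: 1
11: 0
Sum: 9 + 8 + 7 + 6 + 5 + 4 + 3 + 2 + 1 + 0 = 45

45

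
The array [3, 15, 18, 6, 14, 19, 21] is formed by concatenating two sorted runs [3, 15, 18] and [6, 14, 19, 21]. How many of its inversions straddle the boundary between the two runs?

Take each right-half value and tally the left-half values above it:
r = 6: 15, 18 → 2
r = 14: 15, 18 → 2
r = 19: none → 0
r = 21: none → 0
Cross-inversions: 2 + 2 + 0 + 0 = 4

4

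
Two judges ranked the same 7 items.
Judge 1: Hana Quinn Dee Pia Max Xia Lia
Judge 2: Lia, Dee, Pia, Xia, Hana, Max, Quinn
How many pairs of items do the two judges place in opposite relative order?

14 discordant pairs

Assign each item its position (1..7) in the first ordering, then rewrite the second ordering as that position sequence:
positions: Hana→1, Quinn→2, Dee→3, Pia→4, Max→5, Xia→6, Lia→7
second ordering as positions: [7, 3, 4, 6, 1, 5, 2]
Discordant pairs = inversions in this position sequence.
7: 3, 4, 6, 1, 5, 2 → 6
3: 1, 2 → 2
4: 1, 2 → 2
6: 1, 5, 2 → 3
1: 0
5: 2 → 1
2: 0
Total: 6 + 2 + 2 + 3 + 0 + 1 + 0 = 14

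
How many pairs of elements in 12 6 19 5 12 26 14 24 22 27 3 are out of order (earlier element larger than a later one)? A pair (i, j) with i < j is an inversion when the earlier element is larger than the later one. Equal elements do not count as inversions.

20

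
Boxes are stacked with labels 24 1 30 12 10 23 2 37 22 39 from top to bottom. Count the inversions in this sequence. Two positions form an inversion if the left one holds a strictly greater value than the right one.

There are 17 inversions.

Element-by-element contributions:
24 → 1, 12, 10, 23, 2, 22 → 6
1 → none → 0
30 → 12, 10, 23, 2, 22 → 5
12 → 10, 2 → 2
10 → 2 → 1
23 → 2, 22 → 2
2 → none → 0
37 → 22 → 1
22 → none → 0
39 → none → 0
Sum: 6 + 0 + 5 + 2 + 1 + 2 + 0 + 1 + 0 + 0 = 17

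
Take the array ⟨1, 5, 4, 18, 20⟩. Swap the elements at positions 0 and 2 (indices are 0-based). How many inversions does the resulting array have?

Inversions: 2

Positions 0 and 2 hold 1 and 4; after swapping, the array is [4, 5, 1, 18, 20].
Sweep left to right; for each value list the smaller values that follow it:
4: 1
5: 1
1: 0
18: 0
20: 0
Sum: 1 + 1 + 0 + 0 + 0 = 2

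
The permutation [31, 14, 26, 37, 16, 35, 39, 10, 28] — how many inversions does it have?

Sweep left to right; for each value list the smaller values that follow it:
31 → 14, 26, 16, 10, 28 → 5
14 → 10 → 1
26 → 16, 10 → 2
37 → 16, 35, 10, 28 → 4
16 → 10 → 1
35 → 10, 28 → 2
39 → 10, 28 → 2
10 → none → 0
28 → none → 0
Sum: 5 + 1 + 2 + 4 + 1 + 2 + 2 + 0 + 0 = 17

17 out-of-order pairs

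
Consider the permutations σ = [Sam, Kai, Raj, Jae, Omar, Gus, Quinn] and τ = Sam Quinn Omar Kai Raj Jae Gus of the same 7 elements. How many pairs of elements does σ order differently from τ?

Assign each item its position (1..7) in the first ordering, then rewrite the second ordering as that position sequence:
positions: Sam→1, Kai→2, Raj→3, Jae→4, Omar→5, Gus→6, Quinn→7
second ordering as positions: [1, 7, 5, 2, 3, 4, 6]
Discordant pairs = inversions in this position sequence.
1: 0
7: 5, 2, 3, 4, 6 → 5
5: 2, 3, 4 → 3
2: 0
3: 0
4: 0
6: 0
Total: 0 + 5 + 3 + 0 + 0 + 0 + 0 = 8

8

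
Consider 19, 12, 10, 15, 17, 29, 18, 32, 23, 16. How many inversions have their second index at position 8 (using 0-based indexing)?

2 such elements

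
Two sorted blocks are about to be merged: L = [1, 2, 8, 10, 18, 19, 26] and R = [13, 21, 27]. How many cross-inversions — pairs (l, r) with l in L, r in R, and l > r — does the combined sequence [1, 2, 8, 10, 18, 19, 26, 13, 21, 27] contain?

4

For each element r of the right run, count left-run elements greater than r:
r = 13: 18, 19, 26 → 3
r = 21: 26 → 1
r = 27: none → 0
Cross-inversions: 3 + 1 + 0 = 4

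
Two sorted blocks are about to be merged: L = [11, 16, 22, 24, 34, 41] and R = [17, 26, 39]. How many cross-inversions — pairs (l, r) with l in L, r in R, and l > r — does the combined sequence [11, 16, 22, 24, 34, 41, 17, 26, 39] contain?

Take each right-half value and tally the left-half values above it:
r = 17: 22, 24, 34, 41 → 4
r = 26: 34, 41 → 2
r = 39: 41 → 1
Cross-inversions: 4 + 2 + 1 = 7

7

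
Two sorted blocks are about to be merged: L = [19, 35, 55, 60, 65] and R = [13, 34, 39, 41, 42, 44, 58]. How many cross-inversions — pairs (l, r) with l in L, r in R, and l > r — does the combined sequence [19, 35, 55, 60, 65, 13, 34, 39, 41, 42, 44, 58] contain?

Count, for every r in R, how many entries of L exceed r:
r = 13: 19, 35, 55, 60, 65 → 5
r = 34: 35, 55, 60, 65 → 4
r = 39: 55, 60, 65 → 3
r = 41: 55, 60, 65 → 3
r = 42: 55, 60, 65 → 3
r = 44: 55, 60, 65 → 3
r = 58: 60, 65 → 2
Cross-inversions: 5 + 4 + 3 + 3 + 3 + 3 + 2 = 23

23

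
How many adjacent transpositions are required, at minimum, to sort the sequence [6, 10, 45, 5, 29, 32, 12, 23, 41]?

The minimum number of adjacent swaps to sort an array equals its inversion count, since every such swap removes exactly one inversion.
Count inversions — for each element, later elements that are smaller:
6: 5 → 1
10: 5 → 1
45: 5, 29, 32, 12, 23, 41 → 6
5: none → 0
29: 12, 23 → 2
32: 12, 23 → 2
12: none → 0
23: none → 0
41: none → 0
Total inversions: 1 + 1 + 6 + 0 + 2 + 2 + 0 + 0 + 0 = 12

There are 12 swaps.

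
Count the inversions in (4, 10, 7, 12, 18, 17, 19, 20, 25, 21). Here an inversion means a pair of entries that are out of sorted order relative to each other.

Sweep left to right; for each value list the smaller values that follow it:
4 → none → 0
10 → 7 → 1
7 → none → 0
12 → none → 0
18 → 17 → 1
17 → none → 0
19 → none → 0
20 → none → 0
25 → 21 → 1
21 → none → 0
Sum: 0 + 1 + 0 + 0 + 1 + 0 + 0 + 0 + 1 + 0 = 3

3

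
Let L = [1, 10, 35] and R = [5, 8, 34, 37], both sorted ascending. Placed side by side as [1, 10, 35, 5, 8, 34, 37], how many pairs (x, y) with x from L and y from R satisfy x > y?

5

Take each right-half value and tally the left-half values above it:
r = 5: 10, 35 → 2
r = 8: 10, 35 → 2
r = 34: 35 → 1
r = 37: none → 0
Cross-inversions: 2 + 2 + 1 + 0 = 5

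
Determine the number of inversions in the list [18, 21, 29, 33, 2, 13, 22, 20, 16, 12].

28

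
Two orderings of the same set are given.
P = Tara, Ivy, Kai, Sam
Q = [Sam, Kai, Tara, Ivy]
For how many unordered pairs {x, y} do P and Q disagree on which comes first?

5

Assign each item its position (1..4) in the first ordering, then rewrite the second ordering as that position sequence:
positions: Tara→1, Ivy→2, Kai→3, Sam→4
second ordering as positions: [4, 3, 1, 2]
Discordant pairs = inversions in this position sequence.
4: 3, 1, 2 → 3
3: 1, 2 → 2
1: 0
2: 0
Total: 3 + 2 + 0 + 0 = 5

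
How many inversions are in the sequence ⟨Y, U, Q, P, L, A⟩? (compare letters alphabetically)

15 out-of-order pairs

Sweep left to right; for each value list the smaller values that follow it:
Y → U, Q, P, L, A → 5
U → Q, P, L, A → 4
Q → P, L, A → 3
P → L, A → 2
L → A → 1
A → none → 0
Sum: 5 + 4 + 3 + 2 + 1 + 0 = 15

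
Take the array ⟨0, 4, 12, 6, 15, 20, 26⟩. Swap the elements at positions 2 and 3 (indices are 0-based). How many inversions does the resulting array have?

0

Positions 2 and 3 hold 12 and 6; after swapping, the array is [0, 4, 6, 12, 15, 20, 26].
For each element, count later entries that are smaller:
0 → none → 0
4 → none → 0
6 → none → 0
12 → none → 0
15 → none → 0
20 → none → 0
26 → none → 0
Sum: 0 + 0 + 0 + 0 + 0 + 0 + 0 = 0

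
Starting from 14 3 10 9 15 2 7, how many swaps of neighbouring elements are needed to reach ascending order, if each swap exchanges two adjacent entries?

Each adjacent swap fixes exactly one inversion, so the minimum swap count equals the number of inversions.
Count inversions — for each element, later elements that are smaller:
14: 3, 10, 9, 2, 7 → 5
3: 2 → 1
10: 9, 2, 7 → 3
9: 2, 7 → 2
15: 2, 7 → 2
2: none → 0
7: none → 0
Total inversions: 5 + 1 + 3 + 2 + 2 + 0 + 0 = 13

13 swaps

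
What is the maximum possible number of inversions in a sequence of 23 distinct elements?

Inversions: 253

The maximum occurs when the array is in strictly decreasing order: every one of the C(23, 2) pairs is inverted.
C(23, 2) = 23·22/2 = 253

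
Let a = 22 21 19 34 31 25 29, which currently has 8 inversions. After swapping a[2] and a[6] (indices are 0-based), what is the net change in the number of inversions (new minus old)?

+3

Positions 2 and 6 hold 19 and 29; after swapping, the array is [22, 21, 29, 34, 31, 25, 19].
Sweep left to right; for each value list the smaller values that follow it:
22: 2
21: 1
29: 2
34: 3
31: 2
25: 1
19: 0
Sum: 2 + 1 + 2 + 3 + 2 + 1 + 0 = 11
Change: 11 − 8 = +3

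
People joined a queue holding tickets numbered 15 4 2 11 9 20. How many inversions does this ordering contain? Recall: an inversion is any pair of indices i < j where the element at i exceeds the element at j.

There are 6 out-of-order pairs.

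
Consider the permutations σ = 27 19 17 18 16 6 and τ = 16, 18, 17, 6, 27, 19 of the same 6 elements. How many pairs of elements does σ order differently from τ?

Assign each item its position (1..6) in the first ordering, then rewrite the second ordering as that position sequence:
positions: 27→1, 19→2, 17→3, 18→4, 16→5, 6→6
second ordering as positions: [5, 4, 3, 6, 1, 2]
Discordant pairs = inversions in this position sequence.
5: 4, 3, 1, 2 → 4
4: 3, 1, 2 → 3
3: 1, 2 → 2
6: 1, 2 → 2
1: 0
2: 0
Total: 4 + 3 + 2 + 2 + 0 + 0 = 11

11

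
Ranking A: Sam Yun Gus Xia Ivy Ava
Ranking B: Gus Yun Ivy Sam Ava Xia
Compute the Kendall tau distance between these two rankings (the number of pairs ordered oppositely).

Assign each item its position (1..6) in the first ordering, then rewrite the second ordering as that position sequence:
positions: Sam→1, Yun→2, Gus→3, Xia→4, Ivy→5, Ava→6
second ordering as positions: [3, 2, 5, 1, 6, 4]
Discordant pairs = inversions in this position sequence.
3: 2, 1 → 2
2: 1 → 1
5: 1, 4 → 2
1: 0
6: 4 → 1
4: 0
Total: 2 + 1 + 2 + 0 + 1 + 0 = 6

6 discordant pairs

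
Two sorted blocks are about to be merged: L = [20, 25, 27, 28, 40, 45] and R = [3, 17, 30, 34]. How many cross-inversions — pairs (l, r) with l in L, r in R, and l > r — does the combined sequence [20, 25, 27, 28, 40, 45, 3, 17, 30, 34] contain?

16

For each element r of the right run, count left-run elements greater than r:
r = 3: 20, 25, 27, 28, 40, 45 → 6
r = 17: 20, 25, 27, 28, 40, 45 → 6
r = 30: 40, 45 → 2
r = 34: 40, 45 → 2
Cross-inversions: 6 + 6 + 2 + 2 = 16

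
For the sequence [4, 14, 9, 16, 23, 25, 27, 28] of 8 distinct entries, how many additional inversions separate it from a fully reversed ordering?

27 inversions short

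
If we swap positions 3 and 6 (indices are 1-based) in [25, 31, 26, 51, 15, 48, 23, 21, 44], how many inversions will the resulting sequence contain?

Positions 3 and 6 hold 26 and 48; after swapping, the array is [25, 31, 48, 51, 15, 26, 23, 21, 44].
Element-by-element contributions:
25 → 15, 23, 21 → 3
31 → 15, 26, 23, 21 → 4
48 → 15, 26, 23, 21, 44 → 5
51 → 15, 26, 23, 21, 44 → 5
15 → none → 0
26 → 23, 21 → 2
23 → 21 → 1
21 → none → 0
44 → none → 0
Sum: 3 + 4 + 5 + 5 + 0 + 2 + 1 + 0 + 0 = 20

20 inversions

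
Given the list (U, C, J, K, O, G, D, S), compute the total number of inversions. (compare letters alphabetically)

14

For each element, count later entries that are smaller:
U: 7
C: 0
J: 2
K: 2
O: 2
G: 1
D: 0
S: 0
Sum: 7 + 0 + 2 + 2 + 2 + 1 + 0 + 0 = 14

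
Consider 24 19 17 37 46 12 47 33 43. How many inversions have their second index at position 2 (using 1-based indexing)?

The element at index 2 is 19.
Elements before it: 24
Those larger than 19: 24

1 such element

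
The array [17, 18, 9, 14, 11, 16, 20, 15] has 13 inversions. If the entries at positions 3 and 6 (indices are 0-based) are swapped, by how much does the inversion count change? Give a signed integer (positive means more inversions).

Positions 3 and 6 hold 14 and 20; after swapping, the array is [17, 18, 9, 20, 11, 16, 14, 15].
Element-by-element contributions:
17: 5
18: 5
9: 0
20: 4
11: 0
16: 2
14: 0
15: 0
Sum: 5 + 5 + 0 + 4 + 0 + 2 + 0 + 0 = 16
Change: 16 − 13 = +3

+3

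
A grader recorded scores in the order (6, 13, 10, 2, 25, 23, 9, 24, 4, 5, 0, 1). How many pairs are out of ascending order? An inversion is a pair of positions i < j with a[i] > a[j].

Element-by-element contributions:
6: 5
13: 7
10: 6
2: 2
25: 7
23: 5
9: 4
24: 4
4: 2
5: 2
0: 0
1: 0
Sum: 5 + 7 + 6 + 2 + 7 + 5 + 4 + 4 + 2 + 2 + 0 + 0 = 44

Inversions: 44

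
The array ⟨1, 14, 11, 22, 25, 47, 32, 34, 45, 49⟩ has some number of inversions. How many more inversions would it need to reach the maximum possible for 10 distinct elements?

Maximum inversions for 10 distinct elements is C(10, 2) = 10·9/2 = 45.
Current inversions — for each element, count later smaller elements:
1: 0
14: 1
11: 0
22: 0
25: 0
47: 3
32: 0
34: 0
45: 0
49: 0
Current total: 0 + 1 + 0 + 0 + 0 + 3 + 0 + 0 + 0 + 0 = 4
Shortfall: 45 − 4 = 41

41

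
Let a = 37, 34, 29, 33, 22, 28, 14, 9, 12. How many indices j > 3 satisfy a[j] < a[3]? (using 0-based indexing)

The element at index 3 is 33.
Elements after it: 22, 28, 14, 9, 12
Those smaller than 33: 22, 28, 14, 9, 12

5 such elements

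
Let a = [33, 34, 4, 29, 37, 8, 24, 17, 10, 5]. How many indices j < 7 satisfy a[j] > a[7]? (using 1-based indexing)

4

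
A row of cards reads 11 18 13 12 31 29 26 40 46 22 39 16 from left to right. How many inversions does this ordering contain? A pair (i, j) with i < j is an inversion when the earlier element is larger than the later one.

21 inversions

For each element, count later entries that are smaller:
11 → none → 0
18 → 13, 12, 16 → 3
13 → 12 → 1
12 → none → 0
31 → 29, 26, 22, 16 → 4
29 → 26, 22, 16 → 3
26 → 22, 16 → 2
40 → 22, 39, 16 → 3
46 → 22, 39, 16 → 3
22 → 16 → 1
39 → 16 → 1
16 → none → 0
Sum: 0 + 3 + 1 + 0 + 4 + 3 + 2 + 3 + 3 + 1 + 1 + 0 = 21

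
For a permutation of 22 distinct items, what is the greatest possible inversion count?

The maximum occurs when the array is in strictly decreasing order: every one of the C(22, 2) pairs is inverted.
C(22, 2) = 22·21/2 = 231

231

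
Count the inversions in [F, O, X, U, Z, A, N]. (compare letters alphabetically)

Sweep left to right; for each value list the smaller values that follow it:
F → A → 1
O → A, N → 2
X → U, A, N → 3
U → A, N → 2
Z → A, N → 2
A → none → 0
N → none → 0
Sum: 1 + 2 + 3 + 2 + 2 + 0 + 0 = 10

10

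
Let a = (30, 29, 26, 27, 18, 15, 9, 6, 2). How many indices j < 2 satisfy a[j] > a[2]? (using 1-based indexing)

1 such element

The element at index 2 is 29.
Elements before it: 30
Those larger than 29: 30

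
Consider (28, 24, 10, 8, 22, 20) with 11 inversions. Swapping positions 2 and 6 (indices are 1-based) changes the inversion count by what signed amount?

-3

Positions 2 and 6 hold 24 and 20; after swapping, the array is [28, 20, 10, 8, 22, 24].
Count, for each position, how many later elements it exceeds:
28: 5
20: 2
10: 1
8: 0
22: 0
24: 0
Sum: 5 + 2 + 1 + 0 + 0 + 0 = 8
Change: 8 − 11 = -3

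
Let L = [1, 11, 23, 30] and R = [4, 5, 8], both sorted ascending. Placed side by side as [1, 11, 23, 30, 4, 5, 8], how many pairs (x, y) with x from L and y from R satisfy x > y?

9

Count, for every r in R, how many entries of L exceed r:
r = 4: 11, 23, 30 → 3
r = 5: 11, 23, 30 → 3
r = 8: 11, 23, 30 → 3
Cross-inversions: 3 + 3 + 3 = 9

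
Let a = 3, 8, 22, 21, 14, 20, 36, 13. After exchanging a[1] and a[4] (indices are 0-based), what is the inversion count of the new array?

Positions 1 and 4 hold 8 and 14; after swapping, the array is [3, 14, 22, 21, 8, 20, 36, 13].
For each element, count later entries that are smaller:
3 → none → 0
14 → 8, 13 → 2
22 → 21, 8, 20, 13 → 4
21 → 8, 20, 13 → 3
8 → none → 0
20 → 13 → 1
36 → 13 → 1
13 → none → 0
Sum: 0 + 2 + 4 + 3 + 0 + 1 + 1 + 0 = 11

11 inversions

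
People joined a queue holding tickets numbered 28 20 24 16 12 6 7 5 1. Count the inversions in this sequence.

Element-by-element contributions:
28 → 20, 24, 16, 12, 6, 7, 5, 1 → 8
20 → 16, 12, 6, 7, 5, 1 → 6
24 → 16, 12, 6, 7, 5, 1 → 6
16 → 12, 6, 7, 5, 1 → 5
12 → 6, 7, 5, 1 → 4
6 → 5, 1 → 2
7 → 5, 1 → 2
5 → 1 → 1
1 → none → 0
Sum: 8 + 6 + 6 + 5 + 4 + 2 + 2 + 1 + 0 = 34

34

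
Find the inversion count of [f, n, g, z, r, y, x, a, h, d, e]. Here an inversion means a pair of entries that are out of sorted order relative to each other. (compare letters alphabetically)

Sweep left to right; for each value list the smaller values that follow it:
f → a, d, e → 3
n → g, a, h, d, e → 5
g → a, d, e → 3
z → r, y, x, a, h, d, e → 7
r → a, h, d, e → 4
y → x, a, h, d, e → 5
x → a, h, d, e → 4
a → none → 0
h → d, e → 2
d → none → 0
e → none → 0
Sum: 3 + 5 + 3 + 7 + 4 + 5 + 4 + 0 + 2 + 0 + 0 = 33

Inversions: 33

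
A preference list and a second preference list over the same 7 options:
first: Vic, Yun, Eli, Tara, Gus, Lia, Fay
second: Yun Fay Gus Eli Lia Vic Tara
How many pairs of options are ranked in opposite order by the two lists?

Assign each item its position (1..7) in the first ordering, then rewrite the second ordering as that position sequence:
positions: Vic→1, Yun→2, Eli→3, Tara→4, Gus→5, Lia→6, Fay→7
second ordering as positions: [2, 7, 5, 3, 6, 1, 4]
Discordant pairs = inversions in this position sequence.
2: 1 → 1
7: 5, 3, 6, 1, 4 → 5
5: 3, 1, 4 → 3
3: 1 → 1
6: 1, 4 → 2
1: 0
4: 0
Total: 1 + 5 + 3 + 1 + 2 + 0 + 0 = 12

Pairs: 12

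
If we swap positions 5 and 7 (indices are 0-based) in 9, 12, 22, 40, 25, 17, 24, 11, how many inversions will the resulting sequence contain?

Positions 5 and 7 hold 17 and 11; after swapping, the array is [9, 12, 22, 40, 25, 11, 24, 17].
Element-by-element contributions:
9: 0
12: 1
22: 2
40: 4
25: 3
11: 0
24: 1
17: 0
Sum: 0 + 1 + 2 + 4 + 3 + 0 + 1 + 0 = 11

11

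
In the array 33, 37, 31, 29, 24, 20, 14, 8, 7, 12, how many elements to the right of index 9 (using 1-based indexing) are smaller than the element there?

0

The element at index 9 is 7.
Elements after it: 12
None of them are smaller than 7.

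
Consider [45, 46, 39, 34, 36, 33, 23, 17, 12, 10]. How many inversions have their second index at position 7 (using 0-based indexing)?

The element at index 7 is 17.
Elements before it: 45, 46, 39, 34, 36, 33, 23
Those larger than 17: 45, 46, 39, 34, 36, 33, 23

7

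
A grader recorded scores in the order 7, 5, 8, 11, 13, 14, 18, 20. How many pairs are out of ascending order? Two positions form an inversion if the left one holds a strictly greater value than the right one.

1

Sweep left to right; for each value list the smaller values that follow it:
7 → 5 → 1
5 → none → 0
8 → none → 0
11 → none → 0
13 → none → 0
14 → none → 0
18 → none → 0
20 → none → 0
Sum: 1 + 0 + 0 + 0 + 0 + 0 + 0 + 0 = 1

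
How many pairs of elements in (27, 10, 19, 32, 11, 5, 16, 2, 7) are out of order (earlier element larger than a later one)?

26

Sweep left to right; for each value list the smaller values that follow it:
27: 7
10: 3
19: 5
32: 5
11: 3
5: 1
16: 2
2: 0
7: 0
Sum: 7 + 3 + 5 + 5 + 3 + 1 + 2 + 0 + 0 = 26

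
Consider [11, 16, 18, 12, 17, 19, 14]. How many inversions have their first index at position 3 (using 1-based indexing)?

3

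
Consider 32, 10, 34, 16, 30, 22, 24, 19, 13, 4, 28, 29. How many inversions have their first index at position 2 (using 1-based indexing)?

1

The element at index 2 is 10.
Elements after it: 34, 16, 30, 22, 24, 19, 13, 4, 28, 29
Those smaller than 10: 4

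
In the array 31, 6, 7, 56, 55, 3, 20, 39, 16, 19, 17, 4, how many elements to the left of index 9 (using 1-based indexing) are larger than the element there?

5

The element at index 9 is 16.
Elements before it: 31, 6, 7, 56, 55, 3, 20, 39
Those larger than 16: 31, 56, 55, 20, 39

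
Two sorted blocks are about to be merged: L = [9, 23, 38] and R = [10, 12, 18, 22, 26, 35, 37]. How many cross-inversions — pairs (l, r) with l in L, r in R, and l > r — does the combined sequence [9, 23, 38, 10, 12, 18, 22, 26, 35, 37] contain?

11

For each element r of the right run, count left-run elements greater than r:
r = 10: 23, 38 → 2
r = 12: 23, 38 → 2
r = 18: 23, 38 → 2
r = 22: 23, 38 → 2
r = 26: 38 → 1
r = 35: 38 → 1
r = 37: 38 → 1
Cross-inversions: 2 + 2 + 2 + 2 + 1 + 1 + 1 = 11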